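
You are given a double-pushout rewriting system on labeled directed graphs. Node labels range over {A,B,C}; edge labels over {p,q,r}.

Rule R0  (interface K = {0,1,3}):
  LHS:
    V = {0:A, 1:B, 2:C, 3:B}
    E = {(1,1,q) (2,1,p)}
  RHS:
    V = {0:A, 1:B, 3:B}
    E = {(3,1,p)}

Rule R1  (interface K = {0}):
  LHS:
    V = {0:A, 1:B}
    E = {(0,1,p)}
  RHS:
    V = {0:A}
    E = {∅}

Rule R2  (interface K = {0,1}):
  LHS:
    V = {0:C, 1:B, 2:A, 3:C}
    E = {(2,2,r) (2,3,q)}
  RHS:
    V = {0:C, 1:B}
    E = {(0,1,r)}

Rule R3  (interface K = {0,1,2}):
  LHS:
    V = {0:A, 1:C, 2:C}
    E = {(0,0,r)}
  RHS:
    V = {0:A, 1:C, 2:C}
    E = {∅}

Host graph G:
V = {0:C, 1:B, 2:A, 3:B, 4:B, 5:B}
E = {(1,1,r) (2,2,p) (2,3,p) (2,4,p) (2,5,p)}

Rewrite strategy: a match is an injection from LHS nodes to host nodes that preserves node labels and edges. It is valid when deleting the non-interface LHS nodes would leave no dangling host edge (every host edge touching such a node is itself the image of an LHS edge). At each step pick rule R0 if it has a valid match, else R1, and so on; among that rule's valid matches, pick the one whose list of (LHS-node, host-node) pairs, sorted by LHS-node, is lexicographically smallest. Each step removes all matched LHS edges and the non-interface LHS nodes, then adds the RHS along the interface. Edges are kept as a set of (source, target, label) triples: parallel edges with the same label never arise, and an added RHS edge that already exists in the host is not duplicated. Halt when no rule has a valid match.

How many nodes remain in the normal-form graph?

Answer: 3

Rewrite trace:
start.  V:6 E:5  edges: 1-r->1 2-p->2 2-p->3 2-p->4 2-p->5
1. fire R1 via {0↦2, 1↦3}  →  V:5 E:4  edges: 1-r->1 2-p->2 2-p->4 2-p->5
2. fire R1 via {0↦2, 1↦4}  →  V:4 E:3  edges: 1-r->1 2-p->2 2-p->5
3. fire R1 via {0↦2, 1↦5}  →  V:3 E:2  edges: 1-r->1 2-p->2
final graph: no rule applies after step 3
NF nodes: {0:C, 1:B, 2:A}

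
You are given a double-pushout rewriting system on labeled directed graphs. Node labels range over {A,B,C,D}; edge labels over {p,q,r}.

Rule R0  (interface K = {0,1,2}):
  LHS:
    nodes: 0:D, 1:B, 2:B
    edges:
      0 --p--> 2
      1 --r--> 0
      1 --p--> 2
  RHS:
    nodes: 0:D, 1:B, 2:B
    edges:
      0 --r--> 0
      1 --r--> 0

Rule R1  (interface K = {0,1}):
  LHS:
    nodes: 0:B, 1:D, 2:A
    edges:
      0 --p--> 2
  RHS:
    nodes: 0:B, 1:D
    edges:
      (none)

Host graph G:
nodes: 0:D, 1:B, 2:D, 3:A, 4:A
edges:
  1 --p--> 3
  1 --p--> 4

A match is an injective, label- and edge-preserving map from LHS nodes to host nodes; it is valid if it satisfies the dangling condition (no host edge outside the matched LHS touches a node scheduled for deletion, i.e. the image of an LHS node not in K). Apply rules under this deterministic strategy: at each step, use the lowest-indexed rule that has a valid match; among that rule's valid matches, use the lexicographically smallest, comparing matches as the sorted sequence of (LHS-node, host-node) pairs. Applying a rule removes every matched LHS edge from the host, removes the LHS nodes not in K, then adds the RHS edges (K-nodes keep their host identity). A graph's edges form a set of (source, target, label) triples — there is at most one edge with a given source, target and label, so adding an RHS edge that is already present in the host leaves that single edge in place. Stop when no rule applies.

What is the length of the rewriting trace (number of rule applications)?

[0] host  ⇒  5 nodes, 2 edges  {1-p->3 1-p->4}
[1] R1 @ {0↦1, 1↦0, 2↦3}  ⇒  4 nodes, 1 edges  {1-p->4}
[2] R1 @ {0↦1, 1↦0, 2↦4}  ⇒  3 nodes, 0 edges  {∅}
final graph: no rule applies after step 2

Answer: 2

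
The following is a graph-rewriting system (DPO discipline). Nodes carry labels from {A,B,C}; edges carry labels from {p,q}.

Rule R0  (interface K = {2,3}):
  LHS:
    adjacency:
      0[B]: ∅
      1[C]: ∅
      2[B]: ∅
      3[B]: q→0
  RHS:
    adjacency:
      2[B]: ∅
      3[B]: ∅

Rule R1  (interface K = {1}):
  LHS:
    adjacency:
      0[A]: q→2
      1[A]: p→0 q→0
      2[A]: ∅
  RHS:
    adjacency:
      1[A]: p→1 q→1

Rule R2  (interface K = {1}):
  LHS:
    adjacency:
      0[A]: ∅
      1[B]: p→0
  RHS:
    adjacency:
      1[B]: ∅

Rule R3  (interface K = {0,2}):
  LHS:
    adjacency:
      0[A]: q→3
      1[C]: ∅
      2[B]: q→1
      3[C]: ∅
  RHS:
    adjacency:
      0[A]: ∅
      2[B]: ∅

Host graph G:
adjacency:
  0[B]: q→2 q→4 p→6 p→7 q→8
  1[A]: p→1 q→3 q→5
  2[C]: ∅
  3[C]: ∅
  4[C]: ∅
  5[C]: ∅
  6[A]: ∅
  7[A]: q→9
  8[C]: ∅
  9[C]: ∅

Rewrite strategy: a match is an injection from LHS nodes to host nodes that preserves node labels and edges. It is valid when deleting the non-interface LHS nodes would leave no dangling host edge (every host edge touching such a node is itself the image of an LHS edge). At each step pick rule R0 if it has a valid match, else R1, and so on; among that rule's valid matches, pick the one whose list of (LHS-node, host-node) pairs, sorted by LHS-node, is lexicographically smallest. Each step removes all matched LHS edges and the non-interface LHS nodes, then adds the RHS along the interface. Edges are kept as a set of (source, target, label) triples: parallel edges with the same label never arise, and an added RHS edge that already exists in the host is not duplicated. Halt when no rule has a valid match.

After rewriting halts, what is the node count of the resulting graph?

Answer: 2

Steps:
start.  V:10 E:9  edges: 0-q->2 0-q->4 0-p->6 0-p->7 0-q->8 1-p->1 1-q->3 1-q->5 7-q->9
1. fire R2 via {0↦6, 1↦0}  →  V:9 E:8  edges: 0-q->2 0-q->4 0-p->7 0-q->8 1-p->1 1-q->3 1-q->5 7-q->9
2. fire R3 via {0↦1, 1↦2, 2↦0, 3↦3}  →  V:7 E:6  edges: 0-q->4 0-p->7 0-q->8 1-p->1 1-q->5 7-q->9
3. fire R3 via {0↦1, 1↦4, 2↦0, 3↦5}  →  V:5 E:4  edges: 0-p->7 0-q->8 1-p->1 7-q->9
4. fire R3 via {0↦7, 1↦8, 2↦0, 3↦9}  →  V:3 E:2  edges: 0-p->7 1-p->1
5. fire R2 via {0↦7, 1↦0}  →  V:2 E:1  edges: 1-p->1
normal form: no rule applies after step 5
NF nodes: {0:B, 1:A}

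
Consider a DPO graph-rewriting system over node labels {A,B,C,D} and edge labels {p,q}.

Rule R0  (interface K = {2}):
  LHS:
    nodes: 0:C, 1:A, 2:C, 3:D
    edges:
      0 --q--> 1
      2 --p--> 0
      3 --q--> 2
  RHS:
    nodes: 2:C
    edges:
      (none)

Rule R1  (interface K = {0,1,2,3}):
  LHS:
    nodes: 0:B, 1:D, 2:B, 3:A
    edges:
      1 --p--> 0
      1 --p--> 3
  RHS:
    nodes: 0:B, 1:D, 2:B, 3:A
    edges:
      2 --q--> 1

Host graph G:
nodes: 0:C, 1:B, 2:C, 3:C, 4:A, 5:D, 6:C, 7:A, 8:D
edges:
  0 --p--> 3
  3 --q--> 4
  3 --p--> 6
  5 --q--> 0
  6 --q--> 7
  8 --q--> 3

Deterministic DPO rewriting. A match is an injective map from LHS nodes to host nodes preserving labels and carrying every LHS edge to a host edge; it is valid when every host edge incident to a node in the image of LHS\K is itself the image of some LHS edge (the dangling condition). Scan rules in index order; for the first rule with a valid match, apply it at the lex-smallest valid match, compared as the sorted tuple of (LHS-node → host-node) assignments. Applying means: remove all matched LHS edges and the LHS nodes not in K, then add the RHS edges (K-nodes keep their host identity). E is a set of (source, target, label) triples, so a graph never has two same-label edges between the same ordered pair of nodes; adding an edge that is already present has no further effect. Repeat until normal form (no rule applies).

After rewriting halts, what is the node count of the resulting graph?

Answer: 3

Rewrite trace:
start.  V:9 E:6  edges: 0-p->3 3-q->4 3-p->6 5-q->0 6-q->7 8-q->3
1. fire R0 via {0↦6, 1↦7, 2↦3, 3↦8}  →  V:6 E:3  edges: 0-p->3 3-q->4 5-q->0
2. fire R0 via {0↦3, 1↦4, 2↦0, 3↦5}  →  V:3 E:0  edges: ∅
final graph: no rule applies after step 2
NF nodes: {0:C, 1:B, 2:C}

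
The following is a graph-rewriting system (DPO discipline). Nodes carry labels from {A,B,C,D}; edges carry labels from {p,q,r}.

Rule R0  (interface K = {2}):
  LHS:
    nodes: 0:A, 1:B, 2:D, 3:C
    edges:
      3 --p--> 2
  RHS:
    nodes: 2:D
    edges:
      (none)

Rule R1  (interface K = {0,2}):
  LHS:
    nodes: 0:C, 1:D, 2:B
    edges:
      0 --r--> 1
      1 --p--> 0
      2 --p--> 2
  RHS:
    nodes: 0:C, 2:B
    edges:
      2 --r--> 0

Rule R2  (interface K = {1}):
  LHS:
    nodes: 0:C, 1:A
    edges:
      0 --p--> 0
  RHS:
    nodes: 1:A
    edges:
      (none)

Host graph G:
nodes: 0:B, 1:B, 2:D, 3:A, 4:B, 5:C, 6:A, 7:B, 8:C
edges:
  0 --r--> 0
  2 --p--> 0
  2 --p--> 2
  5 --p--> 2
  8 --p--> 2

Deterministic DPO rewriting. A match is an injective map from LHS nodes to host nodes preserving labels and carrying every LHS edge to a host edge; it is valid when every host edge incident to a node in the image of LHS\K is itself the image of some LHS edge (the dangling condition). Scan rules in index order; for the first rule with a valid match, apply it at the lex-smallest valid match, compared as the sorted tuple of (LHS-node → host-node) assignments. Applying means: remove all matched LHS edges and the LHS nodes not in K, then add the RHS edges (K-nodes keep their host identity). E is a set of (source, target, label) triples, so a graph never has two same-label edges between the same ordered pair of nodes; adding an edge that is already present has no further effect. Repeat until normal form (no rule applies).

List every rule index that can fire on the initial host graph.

R0: 12 valid matches — {0↦3, 1↦1, 2↦2, 3↦5}, {0↦3, 1↦1, 2↦2, 3↦8}, {0↦3, 1↦4, 2↦2, 3↦5} (+9 more)
R1: no valid match — LHS pattern not found
R2: no valid match — LHS pattern not found

Answer: [R0]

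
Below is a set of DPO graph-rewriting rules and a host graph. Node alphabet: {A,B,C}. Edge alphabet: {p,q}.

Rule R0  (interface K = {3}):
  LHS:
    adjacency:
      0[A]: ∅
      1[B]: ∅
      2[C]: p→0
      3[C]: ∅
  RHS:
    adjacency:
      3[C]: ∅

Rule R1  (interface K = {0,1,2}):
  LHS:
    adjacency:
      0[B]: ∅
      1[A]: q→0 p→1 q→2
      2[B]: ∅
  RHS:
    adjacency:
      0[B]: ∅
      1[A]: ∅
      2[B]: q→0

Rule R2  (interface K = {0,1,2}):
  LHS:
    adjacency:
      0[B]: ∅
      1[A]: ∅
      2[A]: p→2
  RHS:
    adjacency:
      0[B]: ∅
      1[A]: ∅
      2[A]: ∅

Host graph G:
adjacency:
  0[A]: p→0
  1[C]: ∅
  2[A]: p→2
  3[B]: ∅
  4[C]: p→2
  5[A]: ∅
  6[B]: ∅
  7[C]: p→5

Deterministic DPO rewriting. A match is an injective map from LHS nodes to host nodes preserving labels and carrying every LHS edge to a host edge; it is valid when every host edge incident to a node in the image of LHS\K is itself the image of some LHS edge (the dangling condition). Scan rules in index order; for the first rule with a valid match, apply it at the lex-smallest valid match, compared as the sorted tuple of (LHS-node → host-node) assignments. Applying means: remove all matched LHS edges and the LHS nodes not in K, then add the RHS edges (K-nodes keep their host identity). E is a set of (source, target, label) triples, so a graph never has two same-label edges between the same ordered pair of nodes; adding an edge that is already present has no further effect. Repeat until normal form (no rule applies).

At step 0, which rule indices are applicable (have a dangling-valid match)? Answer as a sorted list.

Answer: [R0,R2]

Rewrite trace:
R0: 4 valid matches — {0↦5, 1↦3, 2↦7, 3↦1}, {0↦5, 1↦3, 2↦7, 3↦4}, {0↦5, 1↦6, 2↦7, 3↦1} (+1 more)
R1: no valid match — LHS pattern not found
R2: 8 valid matches — {0↦3, 1↦0, 2↦2}, {0↦3, 1↦2, 2↦0}, {0↦3, 1↦5, 2↦0} (+5 more)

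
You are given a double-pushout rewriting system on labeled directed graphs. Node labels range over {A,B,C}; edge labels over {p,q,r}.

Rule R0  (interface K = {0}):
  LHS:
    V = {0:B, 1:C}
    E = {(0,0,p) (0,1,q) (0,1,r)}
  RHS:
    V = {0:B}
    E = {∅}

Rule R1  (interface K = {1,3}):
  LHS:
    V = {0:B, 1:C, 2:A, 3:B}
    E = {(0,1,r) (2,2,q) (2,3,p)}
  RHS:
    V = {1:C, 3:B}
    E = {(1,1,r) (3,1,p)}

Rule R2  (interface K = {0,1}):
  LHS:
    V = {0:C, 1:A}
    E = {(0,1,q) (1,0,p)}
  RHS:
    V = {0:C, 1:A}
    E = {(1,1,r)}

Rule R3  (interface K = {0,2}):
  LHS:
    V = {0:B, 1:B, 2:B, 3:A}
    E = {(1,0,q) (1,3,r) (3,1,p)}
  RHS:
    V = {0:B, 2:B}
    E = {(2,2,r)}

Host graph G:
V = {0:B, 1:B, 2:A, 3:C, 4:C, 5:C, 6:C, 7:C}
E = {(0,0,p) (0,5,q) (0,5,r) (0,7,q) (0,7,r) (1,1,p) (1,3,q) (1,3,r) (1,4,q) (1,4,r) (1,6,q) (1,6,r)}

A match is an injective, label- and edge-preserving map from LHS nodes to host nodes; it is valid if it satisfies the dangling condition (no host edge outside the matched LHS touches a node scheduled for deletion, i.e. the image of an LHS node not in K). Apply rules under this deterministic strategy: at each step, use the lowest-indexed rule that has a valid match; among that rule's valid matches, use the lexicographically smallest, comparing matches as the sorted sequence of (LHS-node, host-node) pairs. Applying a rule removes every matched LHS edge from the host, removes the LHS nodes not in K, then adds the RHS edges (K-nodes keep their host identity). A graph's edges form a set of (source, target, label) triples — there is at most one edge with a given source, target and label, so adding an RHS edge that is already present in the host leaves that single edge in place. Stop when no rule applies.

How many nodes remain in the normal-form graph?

Answer: 6

Rewrite trace:
initial: |V|=8 |E|=12  E = 0-p->0 0-q->5 0-r->5 0-q->7 0-r->7 1-p->1 1-q->3 1-r->3 1-q->4 1-r->4 1-q->6 1-r->6
step 1: apply R0 at {0↦0, 1↦5}  → |V|=7 |E|=9  E = 0-q->7 0-r->7 1-p->1 1-q->3 1-r->3 1-q->4 1-r->4 1-q->6 1-r->6
step 2: apply R0 at {0↦1, 1↦3}  → |V|=6 |E|=6  E = 0-q->7 0-r->7 1-q->4 1-r->4 1-q->6 1-r->6
halt: no rule applies after step 2
NF nodes: {0:B, 1:B, 2:A, 4:C, 6:C, 7:C}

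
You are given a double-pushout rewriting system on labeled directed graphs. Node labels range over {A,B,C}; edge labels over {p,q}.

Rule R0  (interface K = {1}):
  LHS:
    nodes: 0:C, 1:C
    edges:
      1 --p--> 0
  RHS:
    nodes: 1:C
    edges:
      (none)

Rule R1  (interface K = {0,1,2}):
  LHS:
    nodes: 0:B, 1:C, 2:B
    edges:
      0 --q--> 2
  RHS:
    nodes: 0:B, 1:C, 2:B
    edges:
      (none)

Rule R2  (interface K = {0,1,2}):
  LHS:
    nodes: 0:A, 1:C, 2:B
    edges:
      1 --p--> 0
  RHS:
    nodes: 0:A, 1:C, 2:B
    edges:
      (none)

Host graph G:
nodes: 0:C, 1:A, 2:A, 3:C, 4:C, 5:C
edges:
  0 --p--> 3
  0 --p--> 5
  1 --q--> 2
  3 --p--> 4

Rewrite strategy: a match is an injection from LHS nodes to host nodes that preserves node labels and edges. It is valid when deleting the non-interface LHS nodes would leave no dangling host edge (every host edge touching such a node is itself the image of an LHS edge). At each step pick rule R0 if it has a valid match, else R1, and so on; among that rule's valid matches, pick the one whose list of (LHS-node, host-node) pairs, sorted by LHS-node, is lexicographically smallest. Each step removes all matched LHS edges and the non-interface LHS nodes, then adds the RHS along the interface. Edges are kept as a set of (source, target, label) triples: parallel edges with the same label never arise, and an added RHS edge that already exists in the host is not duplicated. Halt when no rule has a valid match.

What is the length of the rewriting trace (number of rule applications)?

Answer: 3

Derivation:
initial: |V|=6 |E|=4  E = 0-p->3 0-p->5 1-q->2 3-p->4
step 1: apply R0 at {0↦4, 1↦3}  → |V|=5 |E|=3  E = 0-p->3 0-p->5 1-q->2
step 2: apply R0 at {0↦3, 1↦0}  → |V|=4 |E|=2  E = 0-p->5 1-q->2
step 3: apply R0 at {0↦5, 1↦0}  → |V|=3 |E|=1  E = 1-q->2
halt: no rule applies after step 3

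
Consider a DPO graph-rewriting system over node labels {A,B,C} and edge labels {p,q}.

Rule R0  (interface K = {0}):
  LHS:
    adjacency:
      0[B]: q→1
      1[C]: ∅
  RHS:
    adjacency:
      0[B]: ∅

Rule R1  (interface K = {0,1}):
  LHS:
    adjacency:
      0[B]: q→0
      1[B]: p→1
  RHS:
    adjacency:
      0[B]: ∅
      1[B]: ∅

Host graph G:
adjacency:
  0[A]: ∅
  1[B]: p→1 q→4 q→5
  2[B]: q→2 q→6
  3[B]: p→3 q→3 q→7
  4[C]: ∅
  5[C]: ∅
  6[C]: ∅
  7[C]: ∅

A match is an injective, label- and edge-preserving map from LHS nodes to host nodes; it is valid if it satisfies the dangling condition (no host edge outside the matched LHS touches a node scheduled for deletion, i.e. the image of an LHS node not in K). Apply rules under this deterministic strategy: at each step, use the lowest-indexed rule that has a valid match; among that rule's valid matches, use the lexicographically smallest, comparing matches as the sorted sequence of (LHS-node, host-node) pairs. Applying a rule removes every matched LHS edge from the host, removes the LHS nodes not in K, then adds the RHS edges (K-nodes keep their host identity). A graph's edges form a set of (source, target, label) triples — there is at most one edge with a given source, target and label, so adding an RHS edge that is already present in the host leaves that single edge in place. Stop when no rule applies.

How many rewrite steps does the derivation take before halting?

initial: |V|=8 |E|=8  E = 1-p->1 1-q->4 1-q->5 2-q->2 2-q->6 3-p->3 3-q->3 3-q->7
step 1: apply R0 at {0↦1, 1↦4}  → |V|=7 |E|=7  E = 1-p->1 1-q->5 2-q->2 2-q->6 3-p->3 3-q->3 3-q->7
step 2: apply R0 at {0↦1, 1↦5}  → |V|=6 |E|=6  E = 1-p->1 2-q->2 2-q->6 3-p->3 3-q->3 3-q->7
step 3: apply R0 at {0↦2, 1↦6}  → |V|=5 |E|=5  E = 1-p->1 2-q->2 3-p->3 3-q->3 3-q->7
step 4: apply R0 at {0↦3, 1↦7}  → |V|=4 |E|=4  E = 1-p->1 2-q->2 3-p->3 3-q->3
step 5: apply R1 at {0↦2, 1↦1}  → |V|=4 |E|=2  E = 3-p->3 3-q->3
halt: no rule applies after step 5

Answer: 5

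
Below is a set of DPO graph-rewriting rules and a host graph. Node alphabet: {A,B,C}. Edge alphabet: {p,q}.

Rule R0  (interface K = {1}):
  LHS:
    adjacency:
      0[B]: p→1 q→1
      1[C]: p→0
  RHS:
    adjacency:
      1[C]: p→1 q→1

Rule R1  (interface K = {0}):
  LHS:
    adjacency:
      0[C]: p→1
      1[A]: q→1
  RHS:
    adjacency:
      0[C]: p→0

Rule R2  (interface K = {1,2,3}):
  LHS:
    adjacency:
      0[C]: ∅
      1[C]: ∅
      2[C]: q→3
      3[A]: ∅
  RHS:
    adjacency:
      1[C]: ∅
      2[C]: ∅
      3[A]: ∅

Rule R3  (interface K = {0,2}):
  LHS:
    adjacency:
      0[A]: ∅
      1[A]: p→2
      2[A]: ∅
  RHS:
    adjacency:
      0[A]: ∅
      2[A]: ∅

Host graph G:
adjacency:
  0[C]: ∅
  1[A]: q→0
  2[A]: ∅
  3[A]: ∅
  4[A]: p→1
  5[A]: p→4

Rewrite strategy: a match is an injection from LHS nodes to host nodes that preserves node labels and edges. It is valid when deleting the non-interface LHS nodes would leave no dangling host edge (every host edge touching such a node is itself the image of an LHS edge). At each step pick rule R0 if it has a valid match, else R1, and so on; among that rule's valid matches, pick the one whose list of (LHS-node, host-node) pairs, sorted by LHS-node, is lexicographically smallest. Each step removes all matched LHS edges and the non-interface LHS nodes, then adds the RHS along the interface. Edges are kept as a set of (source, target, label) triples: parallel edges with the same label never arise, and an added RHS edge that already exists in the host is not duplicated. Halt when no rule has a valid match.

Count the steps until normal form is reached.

initial: |V|=6 |E|=3  E = 1-q->0 4-p->1 5-p->4
step 1: apply R3 at {0↦1, 1↦5, 2↦4}  → |V|=5 |E|=2  E = 1-q->0 4-p->1
step 2: apply R3 at {0↦2, 1↦4, 2↦1}  → |V|=4 |E|=1  E = 1-q->0
normal form: no rule applies after step 2

Answer: 2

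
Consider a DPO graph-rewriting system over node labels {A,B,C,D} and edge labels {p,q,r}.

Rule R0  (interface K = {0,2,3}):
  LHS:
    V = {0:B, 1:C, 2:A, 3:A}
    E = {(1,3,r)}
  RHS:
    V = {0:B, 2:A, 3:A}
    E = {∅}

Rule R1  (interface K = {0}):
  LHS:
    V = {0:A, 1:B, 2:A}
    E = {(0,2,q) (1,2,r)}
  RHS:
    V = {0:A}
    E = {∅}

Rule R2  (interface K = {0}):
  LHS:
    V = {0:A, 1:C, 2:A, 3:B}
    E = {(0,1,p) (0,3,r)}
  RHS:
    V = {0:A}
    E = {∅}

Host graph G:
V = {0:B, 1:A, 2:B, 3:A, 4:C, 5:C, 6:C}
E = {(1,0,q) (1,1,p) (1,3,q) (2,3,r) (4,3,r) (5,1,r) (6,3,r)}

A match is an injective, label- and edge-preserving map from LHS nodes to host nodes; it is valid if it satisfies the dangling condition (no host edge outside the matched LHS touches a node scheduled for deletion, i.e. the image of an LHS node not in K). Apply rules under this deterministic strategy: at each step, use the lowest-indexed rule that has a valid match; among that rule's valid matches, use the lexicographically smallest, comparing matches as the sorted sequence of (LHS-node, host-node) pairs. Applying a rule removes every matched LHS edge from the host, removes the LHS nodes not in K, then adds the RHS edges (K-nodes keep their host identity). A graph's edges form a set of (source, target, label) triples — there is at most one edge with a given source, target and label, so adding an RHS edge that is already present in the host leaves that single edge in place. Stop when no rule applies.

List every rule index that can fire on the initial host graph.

Answer: [R0]

Rewrite trace:
R0: 6 valid matches — {0↦0, 1↦4, 2↦1, 3↦3}, {0↦0, 1↦5, 2↦3, 3↦1}, {0↦0, 1↦6, 2↦1, 3↦3} (+3 more)
R1: no valid match — 1 raw match, all fail dangling condition
R2: no valid match — LHS pattern not found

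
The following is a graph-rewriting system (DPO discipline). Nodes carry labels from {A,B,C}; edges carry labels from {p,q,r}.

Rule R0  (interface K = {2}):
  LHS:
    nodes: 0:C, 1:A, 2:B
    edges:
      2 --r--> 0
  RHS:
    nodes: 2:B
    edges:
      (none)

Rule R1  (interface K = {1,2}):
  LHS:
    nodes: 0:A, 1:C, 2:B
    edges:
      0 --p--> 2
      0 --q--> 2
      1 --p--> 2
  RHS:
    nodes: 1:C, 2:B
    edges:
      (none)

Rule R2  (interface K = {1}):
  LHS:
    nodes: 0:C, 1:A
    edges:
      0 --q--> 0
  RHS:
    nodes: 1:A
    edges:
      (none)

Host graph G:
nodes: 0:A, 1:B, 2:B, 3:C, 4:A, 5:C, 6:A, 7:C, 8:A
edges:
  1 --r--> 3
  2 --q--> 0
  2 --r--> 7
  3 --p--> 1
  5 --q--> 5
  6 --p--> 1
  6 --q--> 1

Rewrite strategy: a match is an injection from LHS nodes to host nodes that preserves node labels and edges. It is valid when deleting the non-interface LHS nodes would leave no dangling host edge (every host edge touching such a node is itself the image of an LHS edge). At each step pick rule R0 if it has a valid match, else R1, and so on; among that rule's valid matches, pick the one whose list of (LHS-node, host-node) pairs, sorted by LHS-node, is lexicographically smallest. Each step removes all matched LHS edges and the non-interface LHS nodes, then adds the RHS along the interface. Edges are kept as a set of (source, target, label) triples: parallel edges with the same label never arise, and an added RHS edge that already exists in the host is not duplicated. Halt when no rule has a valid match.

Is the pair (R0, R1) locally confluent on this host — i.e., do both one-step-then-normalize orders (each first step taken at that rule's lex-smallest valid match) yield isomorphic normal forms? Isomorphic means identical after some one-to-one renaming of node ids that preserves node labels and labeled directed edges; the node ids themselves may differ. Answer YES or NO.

Answer: YES

Steps:
branch R0-first: apply at {0↦7, 1↦4, 2↦2} → |E|=6, then 3 more step(s) → NF |V|=3 |E|=1 V={0:A, 1:B, 2:B} E=2-q->0
branch R1-first: apply at {0↦6, 1↦3, 2↦1} → |E|=4, then 3 more step(s) → NF |V|=3 |E|=1 V={0:A, 1:B, 2:B} E=2-q->0
graphs isomorphic (equal up to label-preserving node renaming)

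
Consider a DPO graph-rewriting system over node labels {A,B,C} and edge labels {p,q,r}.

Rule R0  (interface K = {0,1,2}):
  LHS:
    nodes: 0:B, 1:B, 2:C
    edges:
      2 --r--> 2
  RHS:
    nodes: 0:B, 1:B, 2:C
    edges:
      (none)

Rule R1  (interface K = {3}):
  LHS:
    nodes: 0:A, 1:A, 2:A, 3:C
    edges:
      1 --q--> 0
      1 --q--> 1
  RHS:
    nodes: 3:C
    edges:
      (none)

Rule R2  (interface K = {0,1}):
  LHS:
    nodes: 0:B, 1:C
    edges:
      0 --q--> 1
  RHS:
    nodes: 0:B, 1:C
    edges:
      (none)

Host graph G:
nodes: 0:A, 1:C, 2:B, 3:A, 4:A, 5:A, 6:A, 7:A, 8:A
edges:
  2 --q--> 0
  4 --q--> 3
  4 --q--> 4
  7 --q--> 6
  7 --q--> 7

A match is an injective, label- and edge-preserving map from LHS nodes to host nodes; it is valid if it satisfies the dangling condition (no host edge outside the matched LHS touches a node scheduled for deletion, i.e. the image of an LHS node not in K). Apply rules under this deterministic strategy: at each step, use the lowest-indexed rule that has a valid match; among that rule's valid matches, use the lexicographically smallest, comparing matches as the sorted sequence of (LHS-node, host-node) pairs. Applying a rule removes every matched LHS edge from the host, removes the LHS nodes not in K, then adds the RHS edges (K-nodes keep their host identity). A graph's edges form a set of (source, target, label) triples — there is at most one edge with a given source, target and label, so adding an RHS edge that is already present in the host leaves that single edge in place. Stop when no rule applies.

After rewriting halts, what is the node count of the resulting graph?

Answer: 3

Derivation:
[0] host  ⇒  9 nodes, 5 edges  {2-q->0 4-q->3 4-q->4 7-q->6 7-q->7}
[1] R1 @ {0↦3, 1↦4, 2↦5, 3↦1}  ⇒  6 nodes, 3 edges  {2-q->0 7-q->6 7-q->7}
[2] R1 @ {0↦6, 1↦7, 2↦8, 3↦1}  ⇒  3 nodes, 1 edges  {2-q->0}
normal form: no rule applies after step 2
NF nodes: {0:A, 1:C, 2:B}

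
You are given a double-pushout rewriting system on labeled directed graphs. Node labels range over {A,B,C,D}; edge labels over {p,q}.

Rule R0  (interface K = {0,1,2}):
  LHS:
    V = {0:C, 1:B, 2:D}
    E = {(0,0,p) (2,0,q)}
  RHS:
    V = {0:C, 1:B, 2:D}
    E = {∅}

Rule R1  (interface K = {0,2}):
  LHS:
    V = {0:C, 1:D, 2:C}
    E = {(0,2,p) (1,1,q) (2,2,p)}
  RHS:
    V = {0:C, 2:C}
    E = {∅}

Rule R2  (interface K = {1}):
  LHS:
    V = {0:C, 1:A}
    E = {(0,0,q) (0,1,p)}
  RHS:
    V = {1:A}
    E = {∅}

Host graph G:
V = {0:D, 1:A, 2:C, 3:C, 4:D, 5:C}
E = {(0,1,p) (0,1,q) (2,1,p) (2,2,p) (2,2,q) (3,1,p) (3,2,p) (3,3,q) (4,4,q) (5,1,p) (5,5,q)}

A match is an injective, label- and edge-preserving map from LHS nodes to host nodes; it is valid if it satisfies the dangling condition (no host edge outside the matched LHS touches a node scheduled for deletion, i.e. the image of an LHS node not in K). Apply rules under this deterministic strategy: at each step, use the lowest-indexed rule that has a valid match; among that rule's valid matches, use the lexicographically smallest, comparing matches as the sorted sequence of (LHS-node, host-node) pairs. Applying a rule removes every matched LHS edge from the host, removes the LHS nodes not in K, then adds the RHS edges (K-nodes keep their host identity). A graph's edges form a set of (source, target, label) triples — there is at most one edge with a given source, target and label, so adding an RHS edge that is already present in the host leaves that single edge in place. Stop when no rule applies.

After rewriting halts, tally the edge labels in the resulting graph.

initial: |V|=6 |E|=11  E = 0-p->1 0-q->1 2-p->1 2-p->2 2-q->2 3-p->1 3-p->2 3-q->3 4-q->4 5-p->1 5-q->5
step 1: apply R1 at {0↦3, 1↦4, 2↦2}  → |V|=5 |E|=8  E = 0-p->1 0-q->1 2-p->1 2-q->2 3-p->1 3-q->3 5-p->1 5-q->5
step 2: apply R2 at {0↦2, 1↦1}  → |V|=4 |E|=6  E = 0-p->1 0-q->1 3-p->1 3-q->3 5-p->1 5-q->5
step 3: apply R2 at {0↦3, 1↦1}  → |V|=3 |E|=4  E = 0-p->1 0-q->1 5-p->1 5-q->5
step 4: apply R2 at {0↦5, 1↦1}  → |V|=2 |E|=2  E = 0-p->1 0-q->1
normal form: no rule applies after step 4
NF edges: [(0, 1, 'p'), (0, 1, 'q')]

Answer: p:1 q:1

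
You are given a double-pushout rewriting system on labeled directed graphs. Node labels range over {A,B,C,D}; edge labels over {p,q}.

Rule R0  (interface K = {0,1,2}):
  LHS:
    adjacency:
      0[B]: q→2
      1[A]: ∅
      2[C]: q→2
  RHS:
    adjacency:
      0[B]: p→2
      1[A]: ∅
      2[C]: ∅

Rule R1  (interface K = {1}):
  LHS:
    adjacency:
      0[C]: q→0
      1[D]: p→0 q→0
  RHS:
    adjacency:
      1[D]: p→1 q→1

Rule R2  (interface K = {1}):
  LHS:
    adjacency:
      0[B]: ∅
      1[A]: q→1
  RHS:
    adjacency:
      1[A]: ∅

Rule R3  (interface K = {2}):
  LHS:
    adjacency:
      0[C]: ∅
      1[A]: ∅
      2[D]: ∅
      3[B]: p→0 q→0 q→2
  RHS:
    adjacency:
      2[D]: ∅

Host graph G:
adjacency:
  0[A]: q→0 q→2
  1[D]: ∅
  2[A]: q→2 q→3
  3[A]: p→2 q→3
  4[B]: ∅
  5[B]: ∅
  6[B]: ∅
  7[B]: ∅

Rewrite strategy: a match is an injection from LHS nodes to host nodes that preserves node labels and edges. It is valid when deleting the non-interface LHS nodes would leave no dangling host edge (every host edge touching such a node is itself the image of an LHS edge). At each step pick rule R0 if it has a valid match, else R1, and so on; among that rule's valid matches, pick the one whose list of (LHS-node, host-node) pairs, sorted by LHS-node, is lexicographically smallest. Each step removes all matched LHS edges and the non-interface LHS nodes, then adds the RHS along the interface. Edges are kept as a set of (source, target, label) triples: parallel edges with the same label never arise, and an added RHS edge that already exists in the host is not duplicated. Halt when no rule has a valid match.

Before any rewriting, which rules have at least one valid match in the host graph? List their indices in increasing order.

R0: no valid match — LHS pattern not found
R1: no valid match — LHS pattern not found
R2: 12 valid matches — {0↦4, 1↦0}, {0↦4, 1↦2}, {0↦4, 1↦3} (+9 more)
R3: no valid match — LHS pattern not found

Answer: [R2]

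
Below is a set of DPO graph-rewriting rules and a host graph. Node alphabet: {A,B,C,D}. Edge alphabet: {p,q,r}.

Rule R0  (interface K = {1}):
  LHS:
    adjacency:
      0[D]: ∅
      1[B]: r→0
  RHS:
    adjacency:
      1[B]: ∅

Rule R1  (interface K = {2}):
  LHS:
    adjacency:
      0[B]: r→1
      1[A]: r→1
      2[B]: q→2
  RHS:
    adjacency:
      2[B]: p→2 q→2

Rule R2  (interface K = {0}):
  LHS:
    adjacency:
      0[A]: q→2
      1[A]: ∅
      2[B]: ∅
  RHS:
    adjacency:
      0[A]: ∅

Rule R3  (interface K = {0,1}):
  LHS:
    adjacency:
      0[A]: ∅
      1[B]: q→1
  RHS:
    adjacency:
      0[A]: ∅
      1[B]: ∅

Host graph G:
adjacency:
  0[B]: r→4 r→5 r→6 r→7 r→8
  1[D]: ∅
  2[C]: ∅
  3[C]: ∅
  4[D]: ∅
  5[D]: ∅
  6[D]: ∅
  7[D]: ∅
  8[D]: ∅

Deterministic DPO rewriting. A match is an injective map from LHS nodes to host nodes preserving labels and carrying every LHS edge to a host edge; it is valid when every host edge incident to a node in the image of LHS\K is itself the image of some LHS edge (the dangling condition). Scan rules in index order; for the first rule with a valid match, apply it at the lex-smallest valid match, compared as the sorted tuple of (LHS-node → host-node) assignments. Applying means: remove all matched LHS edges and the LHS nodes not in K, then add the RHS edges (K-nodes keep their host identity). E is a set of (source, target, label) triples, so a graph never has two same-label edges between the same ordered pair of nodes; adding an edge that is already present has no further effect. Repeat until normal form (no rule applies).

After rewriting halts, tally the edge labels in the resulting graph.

Answer: (no edges)

Rewrite trace:
initial: |V|=9 |E|=5  E = 0-r->4 0-r->5 0-r->6 0-r->7 0-r->8
step 1: apply R0 at {0↦4, 1↦0}  → |V|=8 |E|=4  E = 0-r->5 0-r->6 0-r->7 0-r->8
step 2: apply R0 at {0↦5, 1↦0}  → |V|=7 |E|=3  E = 0-r->6 0-r->7 0-r->8
step 3: apply R0 at {0↦6, 1↦0}  → |V|=6 |E|=2  E = 0-r->7 0-r->8
step 4: apply R0 at {0↦7, 1↦0}  → |V|=5 |E|=1  E = 0-r->8
step 5: apply R0 at {0↦8, 1↦0}  → |V|=4 |E|=0  E = ∅
final graph: no rule applies after step 5
NF edges: []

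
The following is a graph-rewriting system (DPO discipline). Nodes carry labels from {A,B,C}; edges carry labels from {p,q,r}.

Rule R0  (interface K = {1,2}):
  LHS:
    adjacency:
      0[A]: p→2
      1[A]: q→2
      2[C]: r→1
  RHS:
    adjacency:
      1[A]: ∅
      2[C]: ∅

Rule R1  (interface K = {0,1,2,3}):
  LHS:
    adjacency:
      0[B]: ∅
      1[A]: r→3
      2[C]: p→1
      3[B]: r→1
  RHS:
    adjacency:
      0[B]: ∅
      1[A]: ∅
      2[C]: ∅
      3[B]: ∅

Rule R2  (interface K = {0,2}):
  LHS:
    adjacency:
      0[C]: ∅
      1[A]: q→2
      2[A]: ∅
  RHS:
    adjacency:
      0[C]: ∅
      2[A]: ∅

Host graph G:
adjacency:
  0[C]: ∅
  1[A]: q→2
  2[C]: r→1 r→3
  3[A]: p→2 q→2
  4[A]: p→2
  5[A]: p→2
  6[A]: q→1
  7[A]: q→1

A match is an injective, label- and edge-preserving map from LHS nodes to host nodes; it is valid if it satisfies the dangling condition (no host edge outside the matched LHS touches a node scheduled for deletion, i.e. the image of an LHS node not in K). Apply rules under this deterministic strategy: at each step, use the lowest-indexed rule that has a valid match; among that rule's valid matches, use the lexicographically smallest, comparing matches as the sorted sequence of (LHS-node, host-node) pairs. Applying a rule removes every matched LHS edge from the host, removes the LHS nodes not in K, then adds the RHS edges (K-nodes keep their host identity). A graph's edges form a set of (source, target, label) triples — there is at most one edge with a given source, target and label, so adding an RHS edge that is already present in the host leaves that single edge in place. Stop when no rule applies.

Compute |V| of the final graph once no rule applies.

start.  V:8 E:9  edges: 1-q->2 2-r->1 2-r->3 3-p->2 3-q->2 4-p->2 5-p->2 6-q->1 7-q->1
1. fire R0 via {0↦4, 1↦1, 2↦2}  →  V:7 E:6  edges: 2-r->3 3-p->2 3-q->2 5-p->2 6-q->1 7-q->1
2. fire R0 via {0↦5, 1↦3, 2↦2}  →  V:6 E:3  edges: 3-p->2 6-q->1 7-q->1
3. fire R2 via {0↦0, 1↦6, 2↦1}  →  V:5 E:2  edges: 3-p->2 7-q->1
4. fire R2 via {0↦0, 1↦7, 2↦1}  →  V:4 E:1  edges: 3-p->2
final graph: no rule applies after step 4
NF nodes: {0:C, 1:A, 2:C, 3:A}

Answer: 4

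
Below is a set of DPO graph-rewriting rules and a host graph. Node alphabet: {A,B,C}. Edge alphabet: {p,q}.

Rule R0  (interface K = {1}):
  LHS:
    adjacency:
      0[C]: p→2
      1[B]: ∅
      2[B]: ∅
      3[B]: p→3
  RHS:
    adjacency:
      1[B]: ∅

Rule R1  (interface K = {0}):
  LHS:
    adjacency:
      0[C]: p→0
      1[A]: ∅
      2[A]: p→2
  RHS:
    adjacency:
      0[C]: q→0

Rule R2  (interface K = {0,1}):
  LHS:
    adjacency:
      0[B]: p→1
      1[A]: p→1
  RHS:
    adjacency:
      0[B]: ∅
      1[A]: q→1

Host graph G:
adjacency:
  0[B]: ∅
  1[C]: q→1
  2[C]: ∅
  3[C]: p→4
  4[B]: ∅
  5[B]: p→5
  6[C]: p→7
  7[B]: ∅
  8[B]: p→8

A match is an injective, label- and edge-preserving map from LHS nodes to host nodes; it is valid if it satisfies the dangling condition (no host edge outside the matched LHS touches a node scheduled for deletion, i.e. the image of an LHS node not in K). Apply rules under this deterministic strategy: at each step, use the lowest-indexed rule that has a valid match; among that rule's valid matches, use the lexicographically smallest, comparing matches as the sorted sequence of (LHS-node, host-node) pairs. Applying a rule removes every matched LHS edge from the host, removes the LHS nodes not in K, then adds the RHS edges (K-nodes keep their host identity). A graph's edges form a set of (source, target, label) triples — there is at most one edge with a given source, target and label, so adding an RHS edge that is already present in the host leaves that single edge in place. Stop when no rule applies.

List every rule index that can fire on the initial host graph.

R0: 12 valid matches — {0↦3, 1↦0, 2↦4, 3↦5}, {0↦3, 1↦0, 2↦4, 3↦8}, {0↦3, 1↦5, 2↦4, 3↦8} (+9 more)
R1: no valid match — LHS pattern not found
R2: no valid match — LHS pattern not found

Answer: [R0]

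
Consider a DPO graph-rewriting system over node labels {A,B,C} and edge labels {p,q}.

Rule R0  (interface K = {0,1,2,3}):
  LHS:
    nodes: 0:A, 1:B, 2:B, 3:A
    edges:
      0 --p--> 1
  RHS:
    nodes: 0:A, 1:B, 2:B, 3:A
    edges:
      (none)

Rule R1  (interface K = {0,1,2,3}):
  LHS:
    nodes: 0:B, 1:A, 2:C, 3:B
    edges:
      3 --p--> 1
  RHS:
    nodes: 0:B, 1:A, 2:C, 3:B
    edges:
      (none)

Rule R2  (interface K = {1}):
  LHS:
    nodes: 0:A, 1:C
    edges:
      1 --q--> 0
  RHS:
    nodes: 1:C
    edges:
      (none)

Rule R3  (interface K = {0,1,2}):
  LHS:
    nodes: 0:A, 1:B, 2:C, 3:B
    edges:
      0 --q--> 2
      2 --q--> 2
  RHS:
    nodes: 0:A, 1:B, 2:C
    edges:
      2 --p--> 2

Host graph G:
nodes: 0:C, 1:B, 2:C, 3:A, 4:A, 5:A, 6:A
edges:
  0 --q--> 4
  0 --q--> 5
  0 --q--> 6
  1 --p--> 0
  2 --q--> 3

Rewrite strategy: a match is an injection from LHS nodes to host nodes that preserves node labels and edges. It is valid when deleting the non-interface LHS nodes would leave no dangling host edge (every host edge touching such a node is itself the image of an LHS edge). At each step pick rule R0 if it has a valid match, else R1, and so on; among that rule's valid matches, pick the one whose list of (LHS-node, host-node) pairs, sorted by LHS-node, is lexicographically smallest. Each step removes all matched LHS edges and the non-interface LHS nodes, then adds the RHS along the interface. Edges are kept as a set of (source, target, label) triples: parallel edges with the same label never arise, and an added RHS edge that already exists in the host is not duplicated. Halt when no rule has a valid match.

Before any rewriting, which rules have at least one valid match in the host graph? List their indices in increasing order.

R0: no valid match — LHS pattern not found
R1: no valid match — LHS pattern not found
R2: 4 valid matches — {0↦3, 1↦2}, {0↦4, 1↦0}, {0↦5, 1↦0} (+1 more)
R3: no valid match — LHS pattern not found

Answer: [R2]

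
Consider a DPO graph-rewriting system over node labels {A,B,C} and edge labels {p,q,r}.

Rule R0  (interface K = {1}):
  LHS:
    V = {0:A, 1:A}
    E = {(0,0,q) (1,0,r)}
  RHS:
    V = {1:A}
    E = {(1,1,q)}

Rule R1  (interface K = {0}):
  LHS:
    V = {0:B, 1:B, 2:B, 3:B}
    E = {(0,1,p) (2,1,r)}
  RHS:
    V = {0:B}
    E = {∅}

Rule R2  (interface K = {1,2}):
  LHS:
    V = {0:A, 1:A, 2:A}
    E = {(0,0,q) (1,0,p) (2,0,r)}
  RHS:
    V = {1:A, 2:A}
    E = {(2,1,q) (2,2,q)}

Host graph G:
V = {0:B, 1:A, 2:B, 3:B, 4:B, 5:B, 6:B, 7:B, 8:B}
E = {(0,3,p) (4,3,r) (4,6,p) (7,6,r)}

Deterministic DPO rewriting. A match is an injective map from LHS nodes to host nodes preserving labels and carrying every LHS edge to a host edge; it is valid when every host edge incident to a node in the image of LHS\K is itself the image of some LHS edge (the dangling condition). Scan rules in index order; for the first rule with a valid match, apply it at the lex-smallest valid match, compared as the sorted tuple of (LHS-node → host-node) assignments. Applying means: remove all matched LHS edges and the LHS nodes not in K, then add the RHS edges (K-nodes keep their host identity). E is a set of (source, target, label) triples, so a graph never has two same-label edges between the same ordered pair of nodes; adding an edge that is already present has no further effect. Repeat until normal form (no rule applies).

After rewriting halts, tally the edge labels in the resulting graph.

Answer: (no edges)

Steps:
start.  V:9 E:4  edges: 0-p->3 4-r->3 4-p->6 7-r->6
1. fire R1 via {0↦4, 1↦6, 2↦7, 3↦2}  →  V:6 E:2  edges: 0-p->3 4-r->3
2. fire R1 via {0↦0, 1↦3, 2↦4, 3↦5}  →  V:3 E:0  edges: ∅
halt: no rule applies after step 2
NF edges: []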